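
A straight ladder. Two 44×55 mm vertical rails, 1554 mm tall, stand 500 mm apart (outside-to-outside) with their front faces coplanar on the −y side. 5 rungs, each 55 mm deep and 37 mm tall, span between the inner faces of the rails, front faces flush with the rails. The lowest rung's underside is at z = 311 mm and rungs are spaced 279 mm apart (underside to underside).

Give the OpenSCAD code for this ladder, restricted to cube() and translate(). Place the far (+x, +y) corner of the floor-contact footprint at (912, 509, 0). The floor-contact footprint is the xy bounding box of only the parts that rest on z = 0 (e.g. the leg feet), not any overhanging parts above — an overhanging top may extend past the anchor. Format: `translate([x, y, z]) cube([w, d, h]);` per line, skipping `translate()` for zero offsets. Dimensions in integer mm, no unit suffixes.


// rung span = 500 - 2*44 = 412
// rung[k] z = 311 + k*279
translate([412, 454, 0]) cube([44, 55, 1554]);
translate([868, 454, 0]) cube([44, 55, 1554]);
translate([456, 454, 311]) cube([412, 55, 37]);
translate([456, 454, 590]) cube([412, 55, 37]);
translate([456, 454, 869]) cube([412, 55, 37]);
translate([456, 454, 1148]) cube([412, 55, 37]);
translate([456, 454, 1427]) cube([412, 55, 37]);


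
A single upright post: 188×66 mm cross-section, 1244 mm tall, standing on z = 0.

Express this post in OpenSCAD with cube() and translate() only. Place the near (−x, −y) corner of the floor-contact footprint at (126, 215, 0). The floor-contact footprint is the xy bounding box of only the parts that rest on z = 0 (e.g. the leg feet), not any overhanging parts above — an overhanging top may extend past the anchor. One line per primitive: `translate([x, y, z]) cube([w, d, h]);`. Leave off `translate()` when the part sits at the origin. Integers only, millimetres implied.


translate([126, 215, 0]) cube([188, 66, 1244]);


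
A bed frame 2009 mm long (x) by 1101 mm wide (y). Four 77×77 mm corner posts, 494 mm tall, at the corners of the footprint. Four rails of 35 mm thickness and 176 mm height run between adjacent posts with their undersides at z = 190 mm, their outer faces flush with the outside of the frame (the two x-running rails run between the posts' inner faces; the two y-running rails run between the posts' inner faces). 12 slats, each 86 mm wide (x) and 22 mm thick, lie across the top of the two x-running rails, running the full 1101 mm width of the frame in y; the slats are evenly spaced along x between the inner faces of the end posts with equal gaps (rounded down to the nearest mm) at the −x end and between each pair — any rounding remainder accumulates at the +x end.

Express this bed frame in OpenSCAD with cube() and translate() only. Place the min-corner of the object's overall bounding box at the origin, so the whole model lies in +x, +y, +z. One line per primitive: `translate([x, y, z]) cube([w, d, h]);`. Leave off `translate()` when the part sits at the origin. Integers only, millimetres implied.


cube([77, 77, 494]);
translate([0, 1024, 0]) cube([77, 77, 494]);
translate([1932, 0, 0]) cube([77, 77, 494]);
translate([1932, 1024, 0]) cube([77, 77, 494]);
translate([77, 0, 190]) cube([1855, 35, 176]);
translate([77, 1066, 190]) cube([1855, 35, 176]);
translate([0, 77, 190]) cube([35, 947, 176]);
translate([1974, 77, 190]) cube([35, 947, 176]);
translate([140, 0, 366]) cube([86, 1101, 22]);
translate([289, 0, 366]) cube([86, 1101, 22]);
translate([438, 0, 366]) cube([86, 1101, 22]);
translate([587, 0, 366]) cube([86, 1101, 22]);
translate([736, 0, 366]) cube([86, 1101, 22]);
translate([885, 0, 366]) cube([86, 1101, 22]);
translate([1034, 0, 366]) cube([86, 1101, 22]);
translate([1183, 0, 366]) cube([86, 1101, 22]);
translate([1332, 0, 366]) cube([86, 1101, 22]);
translate([1481, 0, 366]) cube([86, 1101, 22]);
translate([1630, 0, 366]) cube([86, 1101, 22]);
translate([1779, 0, 366]) cube([86, 1101, 22]);


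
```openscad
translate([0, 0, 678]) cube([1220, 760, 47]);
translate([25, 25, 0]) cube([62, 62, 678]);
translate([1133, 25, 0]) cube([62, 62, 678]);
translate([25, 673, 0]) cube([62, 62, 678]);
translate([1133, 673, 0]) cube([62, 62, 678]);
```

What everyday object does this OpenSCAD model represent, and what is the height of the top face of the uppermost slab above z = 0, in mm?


A table. The table height is 725 mm.

A 1220×760×47 slab sits at z = 678 on four 62 mm square posts — a table. The top surface is at 678 + 47 = 725 mm.


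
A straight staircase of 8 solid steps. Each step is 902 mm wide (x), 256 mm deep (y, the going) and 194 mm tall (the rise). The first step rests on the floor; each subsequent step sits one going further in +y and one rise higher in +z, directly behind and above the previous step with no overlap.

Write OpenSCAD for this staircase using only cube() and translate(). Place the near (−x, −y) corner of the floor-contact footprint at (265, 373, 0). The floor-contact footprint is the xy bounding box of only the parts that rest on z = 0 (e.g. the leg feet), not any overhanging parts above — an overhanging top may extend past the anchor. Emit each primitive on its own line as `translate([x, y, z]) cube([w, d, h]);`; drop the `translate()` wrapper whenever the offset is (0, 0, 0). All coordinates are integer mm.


translate([265, 373, 0]) cube([902, 256, 194]);
translate([265, 629, 194]) cube([902, 256, 194]);
translate([265, 885, 388]) cube([902, 256, 194]);
translate([265, 1141, 582]) cube([902, 256, 194]);
translate([265, 1397, 776]) cube([902, 256, 194]);
translate([265, 1653, 970]) cube([902, 256, 194]);
translate([265, 1909, 1164]) cube([902, 256, 194]);
translate([265, 2165, 1358]) cube([902, 256, 194]);


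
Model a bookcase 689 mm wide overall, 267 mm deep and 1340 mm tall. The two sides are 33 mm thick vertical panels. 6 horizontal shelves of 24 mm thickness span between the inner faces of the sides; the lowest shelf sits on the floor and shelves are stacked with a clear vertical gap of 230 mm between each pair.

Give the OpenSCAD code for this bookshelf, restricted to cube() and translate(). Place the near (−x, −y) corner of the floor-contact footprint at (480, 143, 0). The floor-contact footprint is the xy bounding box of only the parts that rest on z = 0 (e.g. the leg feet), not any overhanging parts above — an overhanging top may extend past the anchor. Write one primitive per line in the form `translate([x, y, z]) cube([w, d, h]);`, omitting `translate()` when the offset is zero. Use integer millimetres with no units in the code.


translate([480, 143, 0]) cube([33, 267, 1340]);
translate([1136, 143, 0]) cube([33, 267, 1340]);
translate([513, 143, 0]) cube([623, 267, 24]);
translate([513, 143, 254]) cube([623, 267, 24]);
translate([513, 143, 508]) cube([623, 267, 24]);
translate([513, 143, 762]) cube([623, 267, 24]);
translate([513, 143, 1016]) cube([623, 267, 24]);
translate([513, 143, 1270]) cube([623, 267, 24]);


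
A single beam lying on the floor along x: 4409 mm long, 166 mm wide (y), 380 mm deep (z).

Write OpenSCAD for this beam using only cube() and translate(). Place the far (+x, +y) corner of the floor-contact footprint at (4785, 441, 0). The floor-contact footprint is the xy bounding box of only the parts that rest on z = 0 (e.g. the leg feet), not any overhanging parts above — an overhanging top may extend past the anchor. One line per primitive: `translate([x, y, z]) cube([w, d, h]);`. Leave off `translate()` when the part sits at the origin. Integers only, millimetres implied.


translate([376, 275, 0]) cube([4409, 166, 380]);


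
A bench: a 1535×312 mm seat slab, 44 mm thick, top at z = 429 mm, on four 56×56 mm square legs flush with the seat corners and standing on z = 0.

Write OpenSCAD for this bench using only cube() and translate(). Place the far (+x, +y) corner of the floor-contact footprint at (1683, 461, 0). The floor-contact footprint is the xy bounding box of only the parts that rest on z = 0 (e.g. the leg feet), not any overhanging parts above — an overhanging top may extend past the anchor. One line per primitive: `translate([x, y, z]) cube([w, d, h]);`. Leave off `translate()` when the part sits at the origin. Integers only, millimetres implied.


translate([148, 149, 385]) cube([1535, 312, 44]);
translate([148, 149, 0]) cube([56, 56, 385]);
translate([148, 405, 0]) cube([56, 56, 385]);
translate([1627, 149, 0]) cube([56, 56, 385]);
translate([1627, 405, 0]) cube([56, 56, 385]);


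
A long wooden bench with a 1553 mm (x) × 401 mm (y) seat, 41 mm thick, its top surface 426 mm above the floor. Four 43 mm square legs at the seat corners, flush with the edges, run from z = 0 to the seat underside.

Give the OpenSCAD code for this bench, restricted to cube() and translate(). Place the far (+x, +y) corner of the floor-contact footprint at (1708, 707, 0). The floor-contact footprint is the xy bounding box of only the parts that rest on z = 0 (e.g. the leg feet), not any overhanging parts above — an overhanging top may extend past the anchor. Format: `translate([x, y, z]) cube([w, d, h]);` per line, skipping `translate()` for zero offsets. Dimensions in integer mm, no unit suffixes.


translate([155, 306, 385]) cube([1553, 401, 41]);
translate([155, 306, 0]) cube([43, 43, 385]);
translate([155, 664, 0]) cube([43, 43, 385]);
translate([1665, 306, 0]) cube([43, 43, 385]);
translate([1665, 664, 0]) cube([43, 43, 385]);


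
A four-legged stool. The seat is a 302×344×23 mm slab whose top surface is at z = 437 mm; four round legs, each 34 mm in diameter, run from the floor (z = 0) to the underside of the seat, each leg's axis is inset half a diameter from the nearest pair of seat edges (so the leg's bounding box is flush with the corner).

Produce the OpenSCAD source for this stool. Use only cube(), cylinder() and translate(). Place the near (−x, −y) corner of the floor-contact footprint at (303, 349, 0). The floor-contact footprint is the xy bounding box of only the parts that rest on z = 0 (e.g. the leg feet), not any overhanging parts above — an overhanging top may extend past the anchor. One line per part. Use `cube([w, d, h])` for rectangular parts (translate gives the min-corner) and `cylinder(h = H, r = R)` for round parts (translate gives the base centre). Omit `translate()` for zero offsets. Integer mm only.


translate([303, 349, 414]) cube([302, 344, 23]);
translate([320, 366, 0]) cylinder(h = 414, r = 17);
translate([588, 366, 0]) cylinder(h = 414, r = 17);
translate([320, 676, 0]) cylinder(h = 414, r = 17);
translate([588, 676, 0]) cylinder(h = 414, r = 17);


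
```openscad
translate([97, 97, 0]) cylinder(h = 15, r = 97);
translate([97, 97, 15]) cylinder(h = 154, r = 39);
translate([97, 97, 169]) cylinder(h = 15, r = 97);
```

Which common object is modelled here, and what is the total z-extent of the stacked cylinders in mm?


A spool. The overall height is 184 mm.

Three coaxial cylinders, large–small–large — a spool. Two 15 mm flanges and a 154 mm core give 15 + 154 + 15 = 184 mm.


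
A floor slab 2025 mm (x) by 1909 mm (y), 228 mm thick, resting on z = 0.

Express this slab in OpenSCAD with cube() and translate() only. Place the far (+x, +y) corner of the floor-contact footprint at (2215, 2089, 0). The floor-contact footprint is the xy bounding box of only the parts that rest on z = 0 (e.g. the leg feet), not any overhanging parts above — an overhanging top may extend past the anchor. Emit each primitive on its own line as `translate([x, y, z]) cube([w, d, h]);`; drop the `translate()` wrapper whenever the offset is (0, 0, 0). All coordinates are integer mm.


translate([190, 180, 0]) cube([2025, 1909, 228]);


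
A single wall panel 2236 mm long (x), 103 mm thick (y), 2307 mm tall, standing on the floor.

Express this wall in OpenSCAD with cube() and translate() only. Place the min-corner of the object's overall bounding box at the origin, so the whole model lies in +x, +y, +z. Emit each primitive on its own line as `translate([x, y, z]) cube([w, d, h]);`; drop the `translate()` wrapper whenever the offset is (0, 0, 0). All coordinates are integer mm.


cube([2236, 103, 2307]);


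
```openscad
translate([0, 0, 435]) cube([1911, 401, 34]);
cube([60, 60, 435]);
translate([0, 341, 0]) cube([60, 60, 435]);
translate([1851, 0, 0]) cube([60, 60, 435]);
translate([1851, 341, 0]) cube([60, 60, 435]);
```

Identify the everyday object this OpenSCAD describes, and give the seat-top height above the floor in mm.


A bench. The seat-top height is 469 mm.

A long slab on four corner posts — a bench. The slab sits at z = 435 with thickness 34, so the top is 435 + 34 = 469 mm.


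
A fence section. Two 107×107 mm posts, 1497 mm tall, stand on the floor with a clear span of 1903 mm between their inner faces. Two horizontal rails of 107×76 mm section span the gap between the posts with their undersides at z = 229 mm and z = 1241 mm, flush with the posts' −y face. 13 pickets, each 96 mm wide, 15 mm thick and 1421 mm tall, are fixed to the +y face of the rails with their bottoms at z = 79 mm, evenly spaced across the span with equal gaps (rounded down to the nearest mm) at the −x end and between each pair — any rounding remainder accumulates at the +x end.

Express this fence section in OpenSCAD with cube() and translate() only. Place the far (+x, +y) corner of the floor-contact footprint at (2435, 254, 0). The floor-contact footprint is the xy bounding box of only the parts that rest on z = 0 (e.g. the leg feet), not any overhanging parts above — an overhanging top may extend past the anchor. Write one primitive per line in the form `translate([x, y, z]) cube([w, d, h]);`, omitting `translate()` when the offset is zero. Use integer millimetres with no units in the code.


translate([318, 147, 0]) cube([107, 107, 1497]);
translate([2328, 147, 0]) cube([107, 107, 1497]);
translate([425, 147, 229]) cube([1903, 107, 76]);
translate([425, 147, 1241]) cube([1903, 107, 76]);
translate([471, 254, 79]) cube([96, 15, 1421]);
translate([613, 254, 79]) cube([96, 15, 1421]);
translate([755, 254, 79]) cube([96, 15, 1421]);
translate([897, 254, 79]) cube([96, 15, 1421]);
translate([1039, 254, 79]) cube([96, 15, 1421]);
translate([1181, 254, 79]) cube([96, 15, 1421]);
translate([1323, 254, 79]) cube([96, 15, 1421]);
translate([1465, 254, 79]) cube([96, 15, 1421]);
translate([1607, 254, 79]) cube([96, 15, 1421]);
translate([1749, 254, 79]) cube([96, 15, 1421]);
translate([1891, 254, 79]) cube([96, 15, 1421]);
translate([2033, 254, 79]) cube([96, 15, 1421]);
translate([2175, 254, 79]) cube([96, 15, 1421]);


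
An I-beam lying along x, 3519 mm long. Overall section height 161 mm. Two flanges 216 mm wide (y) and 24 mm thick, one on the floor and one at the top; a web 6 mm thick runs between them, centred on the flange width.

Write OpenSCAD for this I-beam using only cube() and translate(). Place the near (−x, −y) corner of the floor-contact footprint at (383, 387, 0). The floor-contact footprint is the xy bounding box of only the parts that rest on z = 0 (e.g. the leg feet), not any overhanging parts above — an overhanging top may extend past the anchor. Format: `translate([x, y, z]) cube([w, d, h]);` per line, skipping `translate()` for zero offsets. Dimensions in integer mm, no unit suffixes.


translate([383, 387, 0]) cube([3519, 216, 24]);
translate([383, 492, 24]) cube([3519, 6, 113]);
translate([383, 387, 137]) cube([3519, 216, 24]);


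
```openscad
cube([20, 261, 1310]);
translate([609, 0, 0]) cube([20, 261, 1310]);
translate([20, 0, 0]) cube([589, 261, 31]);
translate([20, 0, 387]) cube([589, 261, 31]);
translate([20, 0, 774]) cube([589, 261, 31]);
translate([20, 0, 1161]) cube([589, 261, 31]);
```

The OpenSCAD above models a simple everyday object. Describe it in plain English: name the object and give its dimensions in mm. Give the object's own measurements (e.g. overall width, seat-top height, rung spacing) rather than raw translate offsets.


An open bookshelf. Two side panels, each 20 mm thick, 261 mm deep and 1310 mm tall, stand 629 mm apart (outside-to-outside). Between them sit 4 shelves, each 31 mm thick and 261 mm deep, spanning the full gap between the sides. The bottom shelf rests on the floor (its underside at z = 0) and the clear gap between one shelf's top and the next shelf's underside is 356 mm.


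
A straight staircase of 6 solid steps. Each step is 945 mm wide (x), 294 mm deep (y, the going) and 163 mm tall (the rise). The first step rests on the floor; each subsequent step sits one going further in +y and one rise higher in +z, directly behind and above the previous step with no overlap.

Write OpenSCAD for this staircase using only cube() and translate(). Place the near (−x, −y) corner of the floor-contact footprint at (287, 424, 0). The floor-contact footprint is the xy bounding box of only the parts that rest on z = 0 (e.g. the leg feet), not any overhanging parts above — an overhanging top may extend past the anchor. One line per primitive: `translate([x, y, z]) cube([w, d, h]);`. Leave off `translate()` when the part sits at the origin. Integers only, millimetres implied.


translate([287, 424, 0]) cube([945, 294, 163]);
translate([287, 718, 163]) cube([945, 294, 163]);
translate([287, 1012, 326]) cube([945, 294, 163]);
translate([287, 1306, 489]) cube([945, 294, 163]);
translate([287, 1600, 652]) cube([945, 294, 163]);
translate([287, 1894, 815]) cube([945, 294, 163]);


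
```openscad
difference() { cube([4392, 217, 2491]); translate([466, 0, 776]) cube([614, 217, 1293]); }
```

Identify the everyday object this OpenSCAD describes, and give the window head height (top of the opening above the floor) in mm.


A wall with a window opening. The window head height is 2069 mm.

A wall with a rectangular opening subtracted — a window. Sill at z = 776, opening 1293 mm tall, so the head is at 776 + 1293 = 2069 mm.


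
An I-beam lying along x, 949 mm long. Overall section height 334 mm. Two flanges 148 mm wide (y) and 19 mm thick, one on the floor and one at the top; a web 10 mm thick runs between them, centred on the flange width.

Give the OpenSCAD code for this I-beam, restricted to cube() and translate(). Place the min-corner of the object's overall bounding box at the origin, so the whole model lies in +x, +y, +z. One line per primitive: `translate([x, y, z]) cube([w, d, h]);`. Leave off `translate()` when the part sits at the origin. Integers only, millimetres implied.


cube([949, 148, 19]);
translate([0, 69, 19]) cube([949, 10, 296]);
translate([0, 0, 315]) cube([949, 148, 19]);


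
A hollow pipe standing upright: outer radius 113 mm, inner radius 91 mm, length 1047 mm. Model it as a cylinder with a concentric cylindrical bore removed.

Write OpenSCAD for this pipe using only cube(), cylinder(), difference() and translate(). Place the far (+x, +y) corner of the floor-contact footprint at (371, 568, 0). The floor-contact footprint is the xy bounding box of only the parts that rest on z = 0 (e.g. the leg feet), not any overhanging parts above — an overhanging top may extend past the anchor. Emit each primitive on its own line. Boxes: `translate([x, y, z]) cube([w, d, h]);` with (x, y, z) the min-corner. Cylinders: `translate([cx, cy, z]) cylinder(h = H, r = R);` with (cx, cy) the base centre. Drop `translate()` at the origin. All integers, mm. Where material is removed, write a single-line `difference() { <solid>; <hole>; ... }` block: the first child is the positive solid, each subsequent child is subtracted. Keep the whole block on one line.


difference() { translate([258, 455, 0]) cylinder(h = 1047, r = 113); translate([258, 455, 0]) cylinder(h = 1047, r = 91); }


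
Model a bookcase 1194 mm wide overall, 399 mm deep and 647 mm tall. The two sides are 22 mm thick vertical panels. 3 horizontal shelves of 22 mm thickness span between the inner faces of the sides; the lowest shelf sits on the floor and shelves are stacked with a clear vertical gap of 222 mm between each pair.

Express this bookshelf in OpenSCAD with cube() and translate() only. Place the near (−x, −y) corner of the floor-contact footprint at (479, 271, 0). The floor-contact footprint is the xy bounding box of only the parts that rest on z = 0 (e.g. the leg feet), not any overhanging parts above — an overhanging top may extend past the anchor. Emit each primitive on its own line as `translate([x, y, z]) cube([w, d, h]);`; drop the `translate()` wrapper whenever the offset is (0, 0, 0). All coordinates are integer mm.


translate([479, 271, 0]) cube([22, 399, 647]);
translate([1651, 271, 0]) cube([22, 399, 647]);
translate([501, 271, 0]) cube([1150, 399, 22]);
translate([501, 271, 244]) cube([1150, 399, 22]);
translate([501, 271, 488]) cube([1150, 399, 22]);


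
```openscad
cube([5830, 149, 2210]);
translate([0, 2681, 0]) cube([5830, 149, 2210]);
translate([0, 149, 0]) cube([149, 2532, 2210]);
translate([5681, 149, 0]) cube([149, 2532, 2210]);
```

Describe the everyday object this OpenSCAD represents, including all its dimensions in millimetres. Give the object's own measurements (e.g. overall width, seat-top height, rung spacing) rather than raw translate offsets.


The wall frame of a small rectangular building: four walls, each 2210 mm tall and 149 mm thick, enclosing a footprint 5830 mm (x) by 2830 mm (y) outside-to-outside, with no floor or roof. The front and back walls (the −y and +y sides) span the full width; the two side walls fit between them.


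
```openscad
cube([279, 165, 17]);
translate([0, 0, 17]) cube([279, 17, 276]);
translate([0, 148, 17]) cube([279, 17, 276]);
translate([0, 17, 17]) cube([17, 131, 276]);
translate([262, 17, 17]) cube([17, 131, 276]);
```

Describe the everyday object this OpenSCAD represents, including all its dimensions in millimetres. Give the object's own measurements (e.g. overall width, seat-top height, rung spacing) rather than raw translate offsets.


An open-topped rectangular box: outside dimensions 279×165×293 mm, with a uniform wall and base thickness of 17 mm. The base is a full 279×165 slab on the floor; four walls sit on top of the base. The front and back walls (the −y and +y sides) span the full width; the two side walls fit between them.


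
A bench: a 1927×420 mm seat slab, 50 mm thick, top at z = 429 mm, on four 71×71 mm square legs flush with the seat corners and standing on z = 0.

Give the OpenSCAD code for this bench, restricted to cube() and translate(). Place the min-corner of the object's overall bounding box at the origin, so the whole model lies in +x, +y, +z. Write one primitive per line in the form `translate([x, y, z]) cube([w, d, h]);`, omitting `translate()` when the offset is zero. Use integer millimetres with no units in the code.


translate([0, 0, 379]) cube([1927, 420, 50]);
cube([71, 71, 379]);
translate([0, 349, 0]) cube([71, 71, 379]);
translate([1856, 0, 0]) cube([71, 71, 379]);
translate([1856, 349, 0]) cube([71, 71, 379]);


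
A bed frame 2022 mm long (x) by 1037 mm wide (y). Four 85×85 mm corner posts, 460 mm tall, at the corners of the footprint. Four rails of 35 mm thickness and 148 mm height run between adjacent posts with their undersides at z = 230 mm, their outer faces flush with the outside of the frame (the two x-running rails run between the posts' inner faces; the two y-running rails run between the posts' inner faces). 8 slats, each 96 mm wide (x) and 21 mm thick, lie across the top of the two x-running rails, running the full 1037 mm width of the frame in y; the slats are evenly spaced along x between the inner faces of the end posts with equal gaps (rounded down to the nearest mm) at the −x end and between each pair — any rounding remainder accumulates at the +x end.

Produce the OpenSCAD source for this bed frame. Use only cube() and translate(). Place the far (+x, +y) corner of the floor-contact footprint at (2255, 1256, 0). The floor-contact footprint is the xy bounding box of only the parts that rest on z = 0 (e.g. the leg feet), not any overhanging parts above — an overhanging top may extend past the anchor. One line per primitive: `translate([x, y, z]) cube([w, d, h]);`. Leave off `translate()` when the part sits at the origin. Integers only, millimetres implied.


translate([233, 219, 0]) cube([85, 85, 460]);
translate([233, 1171, 0]) cube([85, 85, 460]);
translate([2170, 219, 0]) cube([85, 85, 460]);
translate([2170, 1171, 0]) cube([85, 85, 460]);
translate([318, 219, 230]) cube([1852, 35, 148]);
translate([318, 1221, 230]) cube([1852, 35, 148]);
translate([233, 304, 230]) cube([35, 867, 148]);
translate([2220, 304, 230]) cube([35, 867, 148]);
translate([438, 219, 378]) cube([96, 1037, 21]);
translate([654, 219, 378]) cube([96, 1037, 21]);
translate([870, 219, 378]) cube([96, 1037, 21]);
translate([1086, 219, 378]) cube([96, 1037, 21]);
translate([1302, 219, 378]) cube([96, 1037, 21]);
translate([1518, 219, 378]) cube([96, 1037, 21]);
translate([1734, 219, 378]) cube([96, 1037, 21]);
translate([1950, 219, 378]) cube([96, 1037, 21]);


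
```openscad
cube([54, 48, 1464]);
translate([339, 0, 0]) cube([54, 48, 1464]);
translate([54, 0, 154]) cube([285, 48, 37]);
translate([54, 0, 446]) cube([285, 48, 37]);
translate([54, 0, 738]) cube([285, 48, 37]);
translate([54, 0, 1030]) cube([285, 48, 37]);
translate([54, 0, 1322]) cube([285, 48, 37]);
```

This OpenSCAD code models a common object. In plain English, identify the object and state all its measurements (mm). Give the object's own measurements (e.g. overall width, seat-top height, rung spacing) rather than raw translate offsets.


A straight ladder. Two 54×48 mm vertical rails, 1464 mm tall, stand 393 mm apart (outside-to-outside) with their front faces coplanar on the −y side. 5 rungs, each 48 mm deep and 37 mm tall, span between the inner faces of the rails, front faces flush with the rails. The lowest rung's underside is at z = 154 mm and rungs are spaced 292 mm apart (underside to underside).


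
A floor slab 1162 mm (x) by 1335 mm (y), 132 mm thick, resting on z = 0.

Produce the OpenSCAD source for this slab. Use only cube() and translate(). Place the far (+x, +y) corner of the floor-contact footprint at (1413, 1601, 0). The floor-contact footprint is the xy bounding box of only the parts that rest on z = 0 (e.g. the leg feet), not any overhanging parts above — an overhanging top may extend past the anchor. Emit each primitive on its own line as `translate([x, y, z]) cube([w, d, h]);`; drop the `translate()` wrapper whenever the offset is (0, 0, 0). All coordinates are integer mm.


translate([251, 266, 0]) cube([1162, 1335, 132]);


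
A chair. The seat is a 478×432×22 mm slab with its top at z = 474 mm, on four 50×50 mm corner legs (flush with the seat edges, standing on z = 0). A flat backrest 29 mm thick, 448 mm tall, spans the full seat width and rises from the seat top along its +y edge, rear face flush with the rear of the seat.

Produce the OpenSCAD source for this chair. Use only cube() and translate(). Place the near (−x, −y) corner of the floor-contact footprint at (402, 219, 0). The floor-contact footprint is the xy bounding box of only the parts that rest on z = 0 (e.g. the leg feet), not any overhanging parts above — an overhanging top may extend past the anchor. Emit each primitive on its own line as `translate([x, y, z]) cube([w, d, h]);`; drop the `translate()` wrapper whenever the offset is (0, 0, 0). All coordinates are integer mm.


translate([402, 219, 452]) cube([478, 432, 22]);
translate([402, 219, 0]) cube([50, 50, 452]);
translate([830, 219, 0]) cube([50, 50, 452]);
translate([402, 601, 0]) cube([50, 50, 452]);
translate([830, 601, 0]) cube([50, 50, 452]);
translate([402, 622, 474]) cube([478, 29, 448]);


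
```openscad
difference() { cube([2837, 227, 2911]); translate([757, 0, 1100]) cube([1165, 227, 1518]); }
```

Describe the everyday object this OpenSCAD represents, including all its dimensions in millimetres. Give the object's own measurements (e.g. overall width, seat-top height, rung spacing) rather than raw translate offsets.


A wall 2837 mm long (x), 227 mm thick (y), 2911 mm tall, with a rectangular window opening cut through it. The opening is 1165 mm wide and 1518 mm tall; its sill is at z = 1100 mm and its near (−x) edge is 757 mm from the wall's −x end. The opening passes through the full wall thickness.


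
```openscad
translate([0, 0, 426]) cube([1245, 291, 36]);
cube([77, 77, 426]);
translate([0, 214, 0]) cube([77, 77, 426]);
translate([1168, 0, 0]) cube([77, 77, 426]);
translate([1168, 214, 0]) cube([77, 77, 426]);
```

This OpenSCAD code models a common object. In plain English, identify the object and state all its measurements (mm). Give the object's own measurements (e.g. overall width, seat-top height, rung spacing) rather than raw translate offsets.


A long wooden bench with a 1245 mm (x) × 291 mm (y) seat, 36 mm thick, its top surface 462 mm above the floor. Four 77 mm square legs at the seat corners, flush with the edges, run from z = 0 to the seat underside.


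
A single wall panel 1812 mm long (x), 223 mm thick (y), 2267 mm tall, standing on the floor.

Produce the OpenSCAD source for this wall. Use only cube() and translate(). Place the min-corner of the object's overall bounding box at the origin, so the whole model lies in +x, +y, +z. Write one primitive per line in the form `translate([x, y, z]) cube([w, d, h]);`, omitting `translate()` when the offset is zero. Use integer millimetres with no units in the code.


cube([1812, 223, 2267]);


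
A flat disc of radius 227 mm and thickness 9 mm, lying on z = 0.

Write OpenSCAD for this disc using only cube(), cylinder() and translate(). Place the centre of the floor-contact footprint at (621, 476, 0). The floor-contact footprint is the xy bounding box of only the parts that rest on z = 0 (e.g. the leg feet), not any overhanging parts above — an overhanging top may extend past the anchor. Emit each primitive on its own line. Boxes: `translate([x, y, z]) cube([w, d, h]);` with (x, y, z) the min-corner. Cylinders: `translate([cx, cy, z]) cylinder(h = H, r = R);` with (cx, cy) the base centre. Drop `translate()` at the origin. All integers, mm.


translate([621, 476, 0]) cylinder(h = 9, r = 227);


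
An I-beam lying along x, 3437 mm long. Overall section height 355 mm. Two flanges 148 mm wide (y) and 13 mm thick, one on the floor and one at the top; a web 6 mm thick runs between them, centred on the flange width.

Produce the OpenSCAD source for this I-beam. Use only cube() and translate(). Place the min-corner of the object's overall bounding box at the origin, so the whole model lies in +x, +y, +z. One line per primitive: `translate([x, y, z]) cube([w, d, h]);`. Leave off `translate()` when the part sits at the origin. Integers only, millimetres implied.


cube([3437, 148, 13]);
translate([0, 71, 13]) cube([3437, 6, 329]);
translate([0, 0, 342]) cube([3437, 148, 13]);


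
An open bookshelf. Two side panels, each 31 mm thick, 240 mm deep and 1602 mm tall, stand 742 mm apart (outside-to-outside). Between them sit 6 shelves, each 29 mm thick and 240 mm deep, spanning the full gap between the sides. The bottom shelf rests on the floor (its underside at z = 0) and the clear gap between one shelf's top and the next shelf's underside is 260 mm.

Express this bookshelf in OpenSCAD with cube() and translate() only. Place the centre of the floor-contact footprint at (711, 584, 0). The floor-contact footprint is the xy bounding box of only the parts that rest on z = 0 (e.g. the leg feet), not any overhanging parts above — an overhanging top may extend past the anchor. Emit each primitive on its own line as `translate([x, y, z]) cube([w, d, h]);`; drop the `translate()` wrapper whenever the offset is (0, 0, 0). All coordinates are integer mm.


translate([340, 464, 0]) cube([31, 240, 1602]);
translate([1051, 464, 0]) cube([31, 240, 1602]);
translate([371, 464, 0]) cube([680, 240, 29]);
translate([371, 464, 289]) cube([680, 240, 29]);
translate([371, 464, 578]) cube([680, 240, 29]);
translate([371, 464, 867]) cube([680, 240, 29]);
translate([371, 464, 1156]) cube([680, 240, 29]);
translate([371, 464, 1445]) cube([680, 240, 29]);


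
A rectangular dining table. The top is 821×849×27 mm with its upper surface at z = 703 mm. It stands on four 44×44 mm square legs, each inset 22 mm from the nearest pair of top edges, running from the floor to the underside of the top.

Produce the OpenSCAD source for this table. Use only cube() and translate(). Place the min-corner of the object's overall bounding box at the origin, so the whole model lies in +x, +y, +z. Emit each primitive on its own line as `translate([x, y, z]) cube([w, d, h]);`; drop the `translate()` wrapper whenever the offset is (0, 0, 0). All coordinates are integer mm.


translate([0, 0, 676]) cube([821, 849, 27]);
translate([22, 22, 0]) cube([44, 44, 676]);
translate([755, 22, 0]) cube([44, 44, 676]);
translate([22, 783, 0]) cube([44, 44, 676]);
translate([755, 783, 0]) cube([44, 44, 676]);


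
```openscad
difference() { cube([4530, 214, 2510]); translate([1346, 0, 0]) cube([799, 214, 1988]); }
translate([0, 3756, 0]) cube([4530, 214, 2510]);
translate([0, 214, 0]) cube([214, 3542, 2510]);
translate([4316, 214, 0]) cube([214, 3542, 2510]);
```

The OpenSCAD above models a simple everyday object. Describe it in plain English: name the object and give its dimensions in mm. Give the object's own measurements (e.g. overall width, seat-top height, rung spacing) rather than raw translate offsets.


A single room: four walls, each 2510 mm tall and 214 mm thick, enclosing an outside footprint 4530×3970 mm (x × y), no floor or roof. The front and back walls (−y and +y sides) run the full x-width; the side walls fit between their inner faces. A door opening 799 mm wide and 1988 mm tall is cut through the front wall from the floor up, its −x edge 1346 mm from the wall's −x end.


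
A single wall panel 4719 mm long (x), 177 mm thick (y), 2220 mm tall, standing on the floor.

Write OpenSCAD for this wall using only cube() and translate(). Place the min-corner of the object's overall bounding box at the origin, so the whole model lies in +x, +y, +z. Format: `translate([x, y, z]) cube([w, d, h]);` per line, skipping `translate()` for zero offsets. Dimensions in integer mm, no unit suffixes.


cube([4719, 177, 2220]);


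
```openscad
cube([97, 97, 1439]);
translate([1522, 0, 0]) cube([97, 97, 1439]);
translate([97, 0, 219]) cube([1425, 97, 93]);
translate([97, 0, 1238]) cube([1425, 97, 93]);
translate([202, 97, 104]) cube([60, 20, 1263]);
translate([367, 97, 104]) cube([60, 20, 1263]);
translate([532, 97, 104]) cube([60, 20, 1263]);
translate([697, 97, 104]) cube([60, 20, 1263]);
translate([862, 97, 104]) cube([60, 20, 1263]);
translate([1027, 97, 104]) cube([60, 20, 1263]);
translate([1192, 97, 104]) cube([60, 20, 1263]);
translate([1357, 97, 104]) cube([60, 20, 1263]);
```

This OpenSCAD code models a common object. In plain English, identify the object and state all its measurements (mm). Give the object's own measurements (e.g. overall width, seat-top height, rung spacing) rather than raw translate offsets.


A fence section. Two 97×97 mm posts, 1439 mm tall, stand on the floor with a clear span of 1425 mm between their inner faces. Two horizontal rails of 97×93 mm section span the gap between the posts with their undersides at z = 219 mm and z = 1238 mm, flush with the posts' −y face. 8 pickets, each 60 mm wide, 20 mm thick and 1263 mm tall, are fixed to the +y face of the rails with their bottoms at z = 104 mm, spaced across the span with a 105 mm gap after the −x post and between neighbouring pickets and before the +x post.


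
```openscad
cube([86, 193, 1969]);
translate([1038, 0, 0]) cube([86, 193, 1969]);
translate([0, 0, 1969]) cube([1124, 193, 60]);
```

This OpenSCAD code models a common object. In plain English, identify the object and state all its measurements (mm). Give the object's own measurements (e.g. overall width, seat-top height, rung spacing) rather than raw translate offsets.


A door frame. The clear opening is 952 mm wide and 1969 mm high. Two 86 mm wide jambs, 193 mm deep, stand either side of the opening from the floor to the top of the opening. A 60 mm thick head sits across the top of both jambs, spanning the full outside width of the frame.


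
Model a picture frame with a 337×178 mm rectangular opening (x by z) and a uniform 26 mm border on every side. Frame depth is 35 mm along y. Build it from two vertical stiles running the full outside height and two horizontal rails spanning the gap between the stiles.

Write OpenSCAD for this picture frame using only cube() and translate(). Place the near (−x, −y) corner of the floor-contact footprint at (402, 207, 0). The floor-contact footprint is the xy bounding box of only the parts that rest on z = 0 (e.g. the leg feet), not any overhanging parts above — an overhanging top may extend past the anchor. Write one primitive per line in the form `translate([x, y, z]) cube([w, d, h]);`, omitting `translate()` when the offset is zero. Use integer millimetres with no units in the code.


translate([402, 207, 0]) cube([26, 35, 230]);
translate([765, 207, 0]) cube([26, 35, 230]);
translate([428, 207, 0]) cube([337, 35, 26]);
translate([428, 207, 204]) cube([337, 35, 26]);


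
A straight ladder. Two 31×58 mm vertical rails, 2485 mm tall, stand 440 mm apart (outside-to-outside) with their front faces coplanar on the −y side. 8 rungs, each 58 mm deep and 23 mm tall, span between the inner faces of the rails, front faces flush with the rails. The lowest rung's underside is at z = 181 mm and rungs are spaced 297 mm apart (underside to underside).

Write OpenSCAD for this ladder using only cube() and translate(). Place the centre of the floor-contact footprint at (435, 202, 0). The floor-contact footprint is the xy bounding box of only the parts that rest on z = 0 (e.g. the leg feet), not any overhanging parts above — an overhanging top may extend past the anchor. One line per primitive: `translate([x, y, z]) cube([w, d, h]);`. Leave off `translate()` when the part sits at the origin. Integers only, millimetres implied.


translate([215, 173, 0]) cube([31, 58, 2485]);
translate([624, 173, 0]) cube([31, 58, 2485]);
translate([246, 173, 181]) cube([378, 58, 23]);
translate([246, 173, 478]) cube([378, 58, 23]);
translate([246, 173, 775]) cube([378, 58, 23]);
translate([246, 173, 1072]) cube([378, 58, 23]);
translate([246, 173, 1369]) cube([378, 58, 23]);
translate([246, 173, 1666]) cube([378, 58, 23]);
translate([246, 173, 1963]) cube([378, 58, 23]);
translate([246, 173, 2260]) cube([378, 58, 23]);


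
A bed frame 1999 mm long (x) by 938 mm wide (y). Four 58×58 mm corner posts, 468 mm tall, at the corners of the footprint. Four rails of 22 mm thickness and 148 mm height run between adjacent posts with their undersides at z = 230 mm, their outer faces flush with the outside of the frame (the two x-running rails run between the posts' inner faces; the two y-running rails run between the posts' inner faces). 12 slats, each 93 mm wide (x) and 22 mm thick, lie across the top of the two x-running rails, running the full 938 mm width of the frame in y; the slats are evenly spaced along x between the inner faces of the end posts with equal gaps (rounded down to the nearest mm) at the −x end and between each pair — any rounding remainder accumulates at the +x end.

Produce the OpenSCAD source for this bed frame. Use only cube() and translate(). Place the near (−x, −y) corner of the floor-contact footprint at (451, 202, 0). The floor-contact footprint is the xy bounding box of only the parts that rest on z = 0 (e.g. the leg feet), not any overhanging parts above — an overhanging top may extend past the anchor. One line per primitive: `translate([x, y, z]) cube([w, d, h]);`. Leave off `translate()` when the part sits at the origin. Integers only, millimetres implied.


// slat z = rail_z + rail_h = 230 + 148 = 378
// slat gap = ⌊(1883 − 12·93) / 13⌋ = 59
translate([451, 202, 0]) cube([58, 58, 468]);
translate([451, 1082, 0]) cube([58, 58, 468]);
translate([2392, 202, 0]) cube([58, 58, 468]);
translate([2392, 1082, 0]) cube([58, 58, 468]);
translate([509, 202, 230]) cube([1883, 22, 148]);
translate([509, 1118, 230]) cube([1883, 22, 148]);
translate([451, 260, 230]) cube([22, 822, 148]);
translate([2428, 260, 230]) cube([22, 822, 148]);
translate([568, 202, 378]) cube([93, 938, 22]);
translate([720, 202, 378]) cube([93, 938, 22]);
translate([872, 202, 378]) cube([93, 938, 22]);
translate([1024, 202, 378]) cube([93, 938, 22]);
translate([1176, 202, 378]) cube([93, 938, 22]);
translate([1328, 202, 378]) cube([93, 938, 22]);
translate([1480, 202, 378]) cube([93, 938, 22]);
translate([1632, 202, 378]) cube([93, 938, 22]);
translate([1784, 202, 378]) cube([93, 938, 22]);
translate([1936, 202, 378]) cube([93, 938, 22]);
translate([2088, 202, 378]) cube([93, 938, 22]);
translate([2240, 202, 378]) cube([93, 938, 22]);
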